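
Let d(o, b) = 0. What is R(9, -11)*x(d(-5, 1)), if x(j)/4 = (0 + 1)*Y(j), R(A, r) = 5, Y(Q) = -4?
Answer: -80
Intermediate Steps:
x(j) = -16 (x(j) = 4*((0 + 1)*(-4)) = 4*(1*(-4)) = 4*(-4) = -16)
R(9, -11)*x(d(-5, 1)) = 5*(-16) = -80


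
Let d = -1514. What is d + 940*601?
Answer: 563426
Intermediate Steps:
d + 940*601 = -1514 + 940*601 = -1514 + 564940 = 563426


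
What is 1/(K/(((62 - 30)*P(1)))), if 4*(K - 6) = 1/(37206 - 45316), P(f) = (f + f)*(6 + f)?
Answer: 14533120/194639 ≈ 74.667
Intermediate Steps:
P(f) = 2*f*(6 + f) (P(f) = (2*f)*(6 + f) = 2*f*(6 + f))
K = 194639/32440 (K = 6 + 1/(4*(37206 - 45316)) = 6 + (¼)/(-8110) = 6 + (¼)*(-1/8110) = 6 - 1/32440 = 194639/32440 ≈ 6.0000)
1/(K/(((62 - 30)*P(1)))) = 1/(194639/(32440*(((62 - 30)*(2*1*(6 + 1)))))) = 1/(194639/(32440*((32*(2*1*7))))) = 1/(194639/(32440*((32*14)))) = 1/((194639/32440)/448) = 1/((194639/32440)*(1/448)) = 1/(194639/14533120) = 14533120/194639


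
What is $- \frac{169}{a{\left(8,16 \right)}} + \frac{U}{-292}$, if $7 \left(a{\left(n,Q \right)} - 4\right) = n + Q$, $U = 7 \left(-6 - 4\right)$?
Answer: $- \frac{6573}{292} \approx -22.51$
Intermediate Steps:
$U = -70$ ($U = 7 \left(-10\right) = -70$)
$a{\left(n,Q \right)} = 4 + \frac{Q}{7} + \frac{n}{7}$ ($a{\left(n,Q \right)} = 4 + \frac{n + Q}{7} = 4 + \frac{Q + n}{7} = 4 + \left(\frac{Q}{7} + \frac{n}{7}\right) = 4 + \frac{Q}{7} + \frac{n}{7}$)
$- \frac{169}{a{\left(8,16 \right)}} + \frac{U}{-292} = - \frac{169}{4 + \frac{1}{7} \cdot 16 + \frac{1}{7} \cdot 8} - \frac{70}{-292} = - \frac{169}{4 + \frac{16}{7} + \frac{8}{7}} - - \frac{35}{146} = - \frac{169}{\frac{52}{7}} + \frac{35}{146} = \left(-169\right) \frac{7}{52} + \frac{35}{146} = - \frac{91}{4} + \frac{35}{146} = - \frac{6573}{292}$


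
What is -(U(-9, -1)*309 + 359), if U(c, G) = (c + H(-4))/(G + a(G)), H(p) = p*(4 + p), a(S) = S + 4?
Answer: 2063/2 ≈ 1031.5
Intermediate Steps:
a(S) = 4 + S
U(c, G) = c/(4 + 2*G) (U(c, G) = (c - 4*(4 - 4))/(G + (4 + G)) = (c - 4*0)/(4 + 2*G) = (c + 0)/(4 + 2*G) = c/(4 + 2*G))
-(U(-9, -1)*309 + 359) = -(((½)*(-9)/(2 - 1))*309 + 359) = -(((½)*(-9)/1)*309 + 359) = -(((½)*(-9)*1)*309 + 359) = -(-9/2*309 + 359) = -(-2781/2 + 359) = -1*(-2063/2) = 2063/2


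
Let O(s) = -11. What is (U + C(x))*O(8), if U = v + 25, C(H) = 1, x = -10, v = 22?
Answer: -528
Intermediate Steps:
U = 47 (U = 22 + 25 = 47)
(U + C(x))*O(8) = (47 + 1)*(-11) = 48*(-11) = -528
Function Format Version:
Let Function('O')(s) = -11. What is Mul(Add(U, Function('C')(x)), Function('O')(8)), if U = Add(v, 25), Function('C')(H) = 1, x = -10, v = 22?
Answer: -528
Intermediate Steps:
U = 47 (U = Add(22, 25) = 47)
Mul(Add(U, Function('C')(x)), Function('O')(8)) = Mul(Add(47, 1), -11) = Mul(48, -11) = -528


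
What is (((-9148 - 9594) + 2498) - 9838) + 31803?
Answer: 5721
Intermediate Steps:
(((-9148 - 9594) + 2498) - 9838) + 31803 = ((-18742 + 2498) - 9838) + 31803 = (-16244 - 9838) + 31803 = -26082 + 31803 = 5721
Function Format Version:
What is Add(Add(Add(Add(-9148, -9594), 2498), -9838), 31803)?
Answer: 5721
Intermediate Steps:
Add(Add(Add(Add(-9148, -9594), 2498), -9838), 31803) = Add(Add(Add(-18742, 2498), -9838), 31803) = Add(Add(-16244, -9838), 31803) = Add(-26082, 31803) = 5721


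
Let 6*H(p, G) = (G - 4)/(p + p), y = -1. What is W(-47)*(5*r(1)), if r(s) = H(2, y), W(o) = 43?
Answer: -1075/24 ≈ -44.792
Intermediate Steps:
H(p, G) = (-4 + G)/(12*p) (H(p, G) = ((G - 4)/(p + p))/6 = ((-4 + G)/((2*p)))/6 = ((-4 + G)*(1/(2*p)))/6 = ((-4 + G)/(2*p))/6 = (-4 + G)/(12*p))
r(s) = -5/24 (r(s) = (1/12)*(-4 - 1)/2 = (1/12)*(½)*(-5) = -5/24)
W(-47)*(5*r(1)) = 43*(5*(-5/24)) = 43*(-25/24) = -1075/24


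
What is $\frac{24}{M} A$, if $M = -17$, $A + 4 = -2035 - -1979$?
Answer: $\frac{1440}{17} \approx 84.706$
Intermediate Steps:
$A = -60$ ($A = -4 - 56 = -60$)
$\frac{24}{M} A = \frac{24}{-17} \left(-60\right) = 24 \left(- \frac{1}{17}\right) \left(-60\right) = \left(- \frac{24}{17}\right) \left(-60\right) = \frac{1440}{17}$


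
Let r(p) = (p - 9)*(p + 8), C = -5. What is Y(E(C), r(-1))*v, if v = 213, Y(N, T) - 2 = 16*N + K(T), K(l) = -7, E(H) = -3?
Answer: -11289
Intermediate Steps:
r(p) = (-9 + p)*(8 + p)
Y(N, T) = -5 + 16*N (Y(N, T) = 2 + (16*N - 7) = 2 + (-7 + 16*N) = -5 + 16*N)
Y(E(C), r(-1))*v = (-5 + 16*(-3))*213 = (-5 - 48)*213 = -53*213 = -11289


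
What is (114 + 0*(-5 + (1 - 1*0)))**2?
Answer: 12996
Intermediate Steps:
(114 + 0*(-5 + (1 - 1*0)))**2 = (114 + 0*(-5 + (1 + 0)))**2 = (114 + 0*(-5 + 1))**2 = (114 + 0*(-4))**2 = (114 + 0)**2 = 114**2 = 12996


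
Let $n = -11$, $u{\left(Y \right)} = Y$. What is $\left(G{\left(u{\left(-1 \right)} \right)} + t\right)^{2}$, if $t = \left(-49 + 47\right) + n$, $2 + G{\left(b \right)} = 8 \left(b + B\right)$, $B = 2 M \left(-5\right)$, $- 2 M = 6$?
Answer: $47089$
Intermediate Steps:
$M = -3$ ($M = \left(- \frac{1}{2}\right) 6 = -3$)
$B = 30$ ($B = 2 \left(-3\right) \left(-5\right) = \left(-6\right) \left(-5\right) = 30$)
$G{\left(b \right)} = 238 + 8 b$ ($G{\left(b \right)} = -2 + 8 \left(b + 30\right) = -2 + 8 \left(30 + b\right) = -2 + \left(240 + 8 b\right) = 238 + 8 b$)
$t = -13$ ($t = \left(-49 + 47\right) - 11 = -2 - 11 = -13$)
$\left(G{\left(u{\left(-1 \right)} \right)} + t\right)^{2} = \left(\left(238 + 8 \left(-1\right)\right) - 13\right)^{2} = \left(\left(238 - 8\right) - 13\right)^{2} = \left(230 - 13\right)^{2} = 217^{2} = 47089$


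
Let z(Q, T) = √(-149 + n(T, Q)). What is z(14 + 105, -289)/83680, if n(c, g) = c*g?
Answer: I*√8635/41840 ≈ 0.002221*I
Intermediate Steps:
z(Q, T) = √(-149 + Q*T) (z(Q, T) = √(-149 + T*Q) = √(-149 + Q*T))
z(14 + 105, -289)/83680 = √(-149 + (14 + 105)*(-289))/83680 = √(-149 + 119*(-289))*(1/83680) = √(-149 - 34391)*(1/83680) = √(-34540)*(1/83680) = (2*I*√8635)*(1/83680) = I*√8635/41840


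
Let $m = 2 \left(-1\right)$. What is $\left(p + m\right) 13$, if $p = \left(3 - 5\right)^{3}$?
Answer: $-130$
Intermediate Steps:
$p = -8$ ($p = \left(3 - 5\right)^{3} = \left(-2\right)^{3} = -8$)
$m = -2$
$\left(p + m\right) 13 = \left(-8 - 2\right) 13 = \left(-10\right) 13 = -130$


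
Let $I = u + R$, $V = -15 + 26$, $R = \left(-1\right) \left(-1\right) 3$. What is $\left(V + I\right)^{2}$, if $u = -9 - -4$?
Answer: $81$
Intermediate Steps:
$R = 3$ ($R = 1 \cdot 3 = 3$)
$u = -5$ ($u = -9 + 4 = -5$)
$V = 11$
$I = -2$ ($I = -5 + 3 = -2$)
$\left(V + I\right)^{2} = \left(11 - 2\right)^{2} = 9^{2} = 81$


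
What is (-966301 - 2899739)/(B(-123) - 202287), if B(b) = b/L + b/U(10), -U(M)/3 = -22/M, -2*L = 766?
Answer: 16287626520/852312293 ≈ 19.110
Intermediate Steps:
L = -383 (L = -1/2*766 = -383)
U(M) = 66/M (U(M) = -(-66)/M = 66/M)
B(b) = 1882*b/12639 (B(b) = b/(-383) + b/((66/10)) = b*(-1/383) + b/((66*(1/10))) = -b/383 + b/(33/5) = -b/383 + b*(5/33) = -b/383 + 5*b/33 = 1882*b/12639)
(-966301 - 2899739)/(B(-123) - 202287) = (-966301 - 2899739)/((1882/12639)*(-123) - 202287) = -3866040/(-77162/4213 - 202287) = -3866040/(-852312293/4213) = -3866040*(-4213/852312293) = 16287626520/852312293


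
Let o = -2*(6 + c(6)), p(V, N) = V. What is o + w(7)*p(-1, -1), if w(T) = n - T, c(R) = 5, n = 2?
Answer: -17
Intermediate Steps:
o = -22 (o = -2*(6 + 5) = -2*11 = -22)
w(T) = 2 - T
o + w(7)*p(-1, -1) = -22 + (2 - 1*7)*(-1) = -22 + (2 - 7)*(-1) = -22 - 5*(-1) = -22 + 5 = -17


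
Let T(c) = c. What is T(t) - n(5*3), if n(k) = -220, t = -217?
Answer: 3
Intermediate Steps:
T(t) - n(5*3) = -217 - 1*(-220) = -217 + 220 = 3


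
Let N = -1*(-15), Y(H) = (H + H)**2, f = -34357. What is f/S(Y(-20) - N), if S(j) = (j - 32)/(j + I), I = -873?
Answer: -24462184/1553 ≈ -15752.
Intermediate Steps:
Y(H) = 4*H**2 (Y(H) = (2*H)**2 = 4*H**2)
N = 15
S(j) = (-32 + j)/(-873 + j) (S(j) = (j - 32)/(j - 873) = (-32 + j)/(-873 + j))
f/S(Y(-20) - N) = -34357*(-873 + (4*(-20)**2 - 1*15))/(-32 + (4*(-20)**2 - 1*15)) = -34357*(-873 + (4*400 - 15))/(-32 + (4*400 - 15)) = -34357*(-873 + (1600 - 15))/(-32 + (1600 - 15)) = -34357*(-873 + 1585)/(-32 + 1585) = -34357/(1553/712) = -34357/((1/712)*1553) = -34357/1553/712 = -34357*712/1553 = -24462184/1553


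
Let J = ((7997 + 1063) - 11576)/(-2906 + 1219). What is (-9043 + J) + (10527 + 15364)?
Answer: 28425092/1687 ≈ 16850.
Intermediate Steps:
J = 2516/1687 (J = (9060 - 11576)/(-1687) = -2516*(-1/1687) = 2516/1687 ≈ 1.4914)
(-9043 + J) + (10527 + 15364) = (-9043 + 2516/1687) + (10527 + 15364) = -15253025/1687 + 25891 = 28425092/1687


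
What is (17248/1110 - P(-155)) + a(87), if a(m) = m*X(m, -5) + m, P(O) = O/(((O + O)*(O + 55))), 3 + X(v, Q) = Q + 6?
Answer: -1586329/22200 ≈ -71.456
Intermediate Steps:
X(v, Q) = 3 + Q (X(v, Q) = -3 + (Q + 6) = -3 + (6 + Q) = 3 + Q)
P(O) = 1/(2*(55 + O)) (P(O) = O/(((2*O)*(55 + O))) = O/((2*O*(55 + O))) = O*(1/(2*O*(55 + O))) = 1/(2*(55 + O)))
a(m) = -m (a(m) = m*(3 - 5) + m = m*(-2) + m = -2*m + m = -m)
(17248/1110 - P(-155)) + a(87) = (17248/1110 - 1/(2*(55 - 155))) - 1*87 = (17248*(1/1110) - 1/(2*(-100))) - 87 = (8624/555 - (-1)/(2*100)) - 87 = (8624/555 - 1*(-1/200)) - 87 = (8624/555 + 1/200) - 87 = 345071/22200 - 87 = -1586329/22200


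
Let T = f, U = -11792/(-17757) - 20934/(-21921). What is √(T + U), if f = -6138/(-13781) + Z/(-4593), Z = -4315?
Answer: √2501353489065526477791191663947/912522056878563 ≈ 1.7332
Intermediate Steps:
f = 87656849/63296133 (f = -6138/(-13781) - 4315/(-4593) = -6138*(-1/13781) - 4315*(-1/4593) = 6138/13781 + 4315/4593 = 87656849/63296133 ≈ 1.3849)
U = 210072490/129750399 (U = -11792*(-1/17757) - 20934*(-1/21921) = 11792/17757 + 6978/7307 = 210072490/129750399 ≈ 1.6191)
T = 87656849/63296133 ≈ 1.3849
√(T + U) = √(87656849/63296133 + 210072490/129750399) = √(8223429133171307/2737566170635689) = √2501353489065526477791191663947/912522056878563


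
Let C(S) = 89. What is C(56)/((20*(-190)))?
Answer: -89/3800 ≈ -0.023421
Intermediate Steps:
C(56)/((20*(-190))) = 89/((20*(-190))) = 89/(-3800) = 89*(-1/3800) = -89/3800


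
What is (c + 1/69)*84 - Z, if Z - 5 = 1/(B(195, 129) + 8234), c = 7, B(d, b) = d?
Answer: 113260450/193867 ≈ 584.22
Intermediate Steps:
Z = 42146/8429 (Z = 5 + 1/(195 + 8234) = 5 + 1/8429 = 42146/8429 ≈ 5.0001)
(c + 1/69)*84 - Z = (7 + 1/69)*84 - 1*42146/8429 = (7 + 1/69)*84 - 42146/8429 = (484/69)*84 - 42146/8429 = 13552/23 - 42146/8429 = 113260450/193867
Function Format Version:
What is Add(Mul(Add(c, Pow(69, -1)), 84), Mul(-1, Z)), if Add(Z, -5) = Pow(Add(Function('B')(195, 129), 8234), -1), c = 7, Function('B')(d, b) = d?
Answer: Rational(113260450, 193867) ≈ 584.22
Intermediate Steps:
Z = Rational(42146, 8429) (Z = Add(5, Pow(Add(195, 8234), -1)) = Add(5, Pow(8429, -1)) = Add(5, Rational(1, 8429)) = Rational(42146, 8429) ≈ 5.0001)
Add(Mul(Add(c, Pow(69, -1)), 84), Mul(-1, Z)) = Add(Mul(Add(7, Pow(69, -1)), 84), Mul(-1, Rational(42146, 8429))) = Add(Mul(Add(7, Rational(1, 69)), 84), Rational(-42146, 8429)) = Add(Mul(Rational(484, 69), 84), Rational(-42146, 8429)) = Add(Rational(13552, 23), Rational(-42146, 8429)) = Rational(113260450, 193867)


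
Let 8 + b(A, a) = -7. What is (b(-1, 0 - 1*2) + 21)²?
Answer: 36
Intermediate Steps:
b(A, a) = -15 (b(A, a) = -8 - 7 = -15)
(b(-1, 0 - 1*2) + 21)² = (-15 + 21)² = 6² = 36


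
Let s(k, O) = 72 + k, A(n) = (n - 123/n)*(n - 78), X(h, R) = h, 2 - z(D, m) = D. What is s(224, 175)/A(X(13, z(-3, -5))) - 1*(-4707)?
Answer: 541157/115 ≈ 4705.7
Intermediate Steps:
z(D, m) = 2 - D
A(n) = (-78 + n)*(n - 123/n) (A(n) = (n - 123/n)*(-78 + n) = (-78 + n)*(n - 123/n))
s(224, 175)/A(X(13, z(-3, -5))) - 1*(-4707) = (72 + 224)/(-123 + 13**2 - 78*13 + 9594/13) - 1*(-4707) = 296/(-123 + 169 - 1014 + 9594*(1/13)) + 4707 = 296/(-123 + 169 - 1014 + 738) + 4707 = 296/(-230) + 4707 = 296*(-1/230) + 4707 = -148/115 + 4707 = 541157/115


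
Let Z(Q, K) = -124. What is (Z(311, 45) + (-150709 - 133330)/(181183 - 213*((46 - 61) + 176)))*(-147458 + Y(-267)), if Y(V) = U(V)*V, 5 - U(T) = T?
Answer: 2035582324359/73445 ≈ 2.7716e+7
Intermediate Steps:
U(T) = 5 - T
Y(V) = V*(5 - V) (Y(V) = (5 - V)*V = V*(5 - V))
(Z(311, 45) + (-150709 - 133330)/(181183 - 213*((46 - 61) + 176)))*(-147458 + Y(-267)) = (-124 + (-150709 - 133330)/(181183 - 213*((46 - 61) + 176)))*(-147458 - 267*(5 - 1*(-267))) = (-124 - 284039/(181183 - 213*(-15 + 176)))*(-147458 - 267*(5 + 267)) = (-124 - 284039/(181183 - 213*161))*(-147458 - 267*272) = (-124 - 284039/(181183 - 34293))*(-147458 - 72624) = (-124 - 284039/146890)*(-220082) = -18498399/146890*(-220082) = 2035582324359/73445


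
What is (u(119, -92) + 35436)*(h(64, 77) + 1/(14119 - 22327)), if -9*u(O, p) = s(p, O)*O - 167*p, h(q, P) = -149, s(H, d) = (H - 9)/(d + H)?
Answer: -10038496540027/1994544 ≈ -5.0330e+6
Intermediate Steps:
s(H, d) = (-9 + H)/(H + d)
u(O, p) = 167*p/9 - O*(-9 + p)/(9*(O + p)) (u(O, p) = -(((-9 + p)/(p + O))*O - 167*p)/9 = -(((-9 + p)/(O + p))*O - 167*p)/9 = -(O*(-9 + p)/(O + p) - 167*p)/9 = -(-167*p + O*(-9 + p)/(O + p))/9 = 167*p/9 - O*(-9 + p)/(9*(O + p)))
(u(119, -92) + 35436)*(h(64, 77) + 1/(14119 - 22327)) = ((-1*119*(-9 - 92) + 167*(-92)*(119 - 92))/(9*(119 - 92)) + 35436)*(-149 + 1/(14119 - 22327)) = ((⅑)*(-1*119*(-101) + 167*(-92)*27)/27 + 35436)*(-149 + 1/(-8208)) = ((⅑)*(1/27)*(12019 - 414828) + 35436)*(-149 - 1/8208) = ((⅑)*(1/27)*(-402809) + 35436)*(-1222993/8208) = (-402809/243 + 35436)*(-1222993/8208) = (8208139/243)*(-1222993/8208) = -10038496540027/1994544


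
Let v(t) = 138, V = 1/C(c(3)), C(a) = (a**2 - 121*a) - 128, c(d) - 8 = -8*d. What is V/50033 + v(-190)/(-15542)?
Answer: -7125491957/802496498352 ≈ -0.0088792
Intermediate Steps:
c(d) = 8 - 8*d
C(a) = -128 + a**2 - 121*a
V = 1/2064 (V = 1/(-128 + (8 - 8*3)**2 - 121*(8 - 8*3)) = 1/(-128 + (8 - 24)**2 - 121*(8 - 24)) = 1/(-128 + (-16)**2 - 121*(-16)) = 1/(-128 + 256 + 1936) = 1/2064 ≈ 0.00048450)
V/50033 + v(-190)/(-15542) = (1/2064)/50033 + 138/(-15542) = (1/2064)*(1/50033) + 138*(-1/15542) = 1/103268112 - 69/7771 = -7125491957/802496498352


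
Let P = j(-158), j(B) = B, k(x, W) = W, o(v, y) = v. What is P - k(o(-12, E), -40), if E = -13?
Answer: -118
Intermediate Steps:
P = -158
P - k(o(-12, E), -40) = -158 - 1*(-40) = -158 + 40 = -118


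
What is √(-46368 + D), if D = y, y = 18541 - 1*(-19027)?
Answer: 20*I*√22 ≈ 93.808*I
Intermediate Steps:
y = 37568 (y = 18541 + 19027 = 37568)
D = 37568
√(-46368 + D) = √(-46368 + 37568) = √(-8800) = 20*I*√22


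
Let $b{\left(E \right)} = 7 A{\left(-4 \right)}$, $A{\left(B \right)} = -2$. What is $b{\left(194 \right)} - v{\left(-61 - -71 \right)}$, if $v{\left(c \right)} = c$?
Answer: $-24$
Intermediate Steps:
$b{\left(E \right)} = -14$ ($b{\left(E \right)} = 7 \left(-2\right) = -14$)
$b{\left(194 \right)} - v{\left(-61 - -71 \right)} = -14 - \left(-61 - -71\right) = -14 - \left(-61 + 71\right) = -14 - 10 = -24$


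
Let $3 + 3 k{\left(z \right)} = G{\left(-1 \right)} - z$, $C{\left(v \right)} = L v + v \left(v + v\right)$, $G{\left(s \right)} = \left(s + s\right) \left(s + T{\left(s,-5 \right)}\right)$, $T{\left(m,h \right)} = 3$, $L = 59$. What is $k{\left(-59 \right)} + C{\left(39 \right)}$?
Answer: $\frac{16081}{3} \approx 5360.3$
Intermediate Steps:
$G{\left(s \right)} = 2 s \left(3 + s\right)$ ($G{\left(s \right)} = \left(s + s\right) \left(s + 3\right) = 2 s \left(3 + s\right)$)
$C{\left(v \right)} = 2 v^{2} + 59 v$ ($C{\left(v \right)} = 59 v + v \left(v + v\right) = 59 v + v 2 v = 59 v + 2 v^{2} = 2 v^{2} + 59 v$)
$k{\left(z \right)} = - \frac{7}{3} - \frac{z}{3}$ ($k{\left(z \right)} = -1 + \frac{2 \left(-1\right) \left(3 - 1\right) - z}{3} = -1 + \frac{2 \left(-1\right) 2 - z}{3} = -1 + \frac{-4 - z}{3} = -1 - \left(\frac{4}{3} + \frac{z}{3}\right) = - \frac{7}{3} - \frac{z}{3}$)
$k{\left(-59 \right)} + C{\left(39 \right)} = \left(- \frac{7}{3} - - \frac{59}{3}\right) + 39 \left(59 + 2 \cdot 39\right) = \left(- \frac{7}{3} + \frac{59}{3}\right) + 39 \left(59 + 78\right) = \frac{52}{3} + 39 \cdot 137 = \frac{52}{3} + 5343 = \frac{16081}{3}$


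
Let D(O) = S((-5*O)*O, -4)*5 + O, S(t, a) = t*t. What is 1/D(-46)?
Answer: 1/559681954 ≈ 1.7867e-9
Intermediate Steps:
S(t, a) = t²
D(O) = O + 125*O⁴ (D(O) = ((-5*O)*O)²*5 + O = (-5*O²)²*5 + O = (25*O⁴)*5 + O = 125*O⁴ + O = O + 125*O⁴)
1/D(-46) = 1/(-46 + 125*(-46)⁴) = 1/(-46 + 125*4477456) = 1/(-46 + 559682000) = 1/559681954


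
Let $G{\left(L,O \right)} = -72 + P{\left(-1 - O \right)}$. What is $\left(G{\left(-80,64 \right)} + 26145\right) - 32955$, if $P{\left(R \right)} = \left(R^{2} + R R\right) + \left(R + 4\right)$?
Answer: $1507$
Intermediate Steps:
$P{\left(R \right)} = 4 + R + 2 R^{2}$ ($P{\left(R \right)} = \left(R^{2} + R^{2}\right) + \left(4 + R\right) = 2 R^{2} + \left(4 + R\right) = 4 + R + 2 R^{2}$)
$G{\left(L,O \right)} = -69 - O + 2 \left(-1 - O\right)^{2}$ ($G{\left(L,O \right)} = -72 + \left(4 - \left(1 + O\right) + 2 \left(-1 - O\right)^{2}\right) = -72 + \left(3 - O + 2 \left(-1 - O\right)^{2}\right) = -69 - O + 2 \left(-1 - O\right)^{2}$)
$\left(G{\left(-80,64 \right)} + 26145\right) - 32955 = \left(\left(-69 - 64 + 2 \left(1 + 64\right)^{2}\right) + 26145\right) - 32955 = \left(\left(-69 - 64 + 2 \cdot 65^{2}\right) + 26145\right) - 32955 = \left(\left(-69 - 64 + 2 \cdot 4225\right) + 26145\right) - 32955 = \left(\left(-69 - 64 + 8450\right) + 26145\right) - 32955 = \left(8317 + 26145\right) - 32955 = 34462 - 32955 = 1507$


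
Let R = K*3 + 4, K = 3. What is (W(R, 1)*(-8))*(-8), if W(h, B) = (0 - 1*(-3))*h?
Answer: 2496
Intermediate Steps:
R = 13 (R = 3*3 + 4 = 9 + 4 = 13)
W(h, B) = 3*h (W(h, B) = (0 + 3)*h = 3*h)
(W(R, 1)*(-8))*(-8) = ((3*13)*(-8))*(-8) = (39*(-8))*(-8) = -312*(-8) = 2496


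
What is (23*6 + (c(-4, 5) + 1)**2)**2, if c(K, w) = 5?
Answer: 30276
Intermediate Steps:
(23*6 + (c(-4, 5) + 1)**2)**2 = (23*6 + (5 + 1)**2)**2 = (138 + 6**2)**2 = (138 + 36)**2 = 174**2 = 30276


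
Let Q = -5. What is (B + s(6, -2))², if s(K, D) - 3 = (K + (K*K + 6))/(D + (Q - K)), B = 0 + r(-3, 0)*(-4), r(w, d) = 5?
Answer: 72361/169 ≈ 428.17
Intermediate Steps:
B = -20 (B = 0 + 5*(-4) = 0 - 20 = -20)
s(K, D) = 3 + (6 + K + K²)/(-5 + D - K) (s(K, D) = 3 + (K + (K*K + 6))/(D + (-5 - K)) = 3 + (K + (K² + 6))/(-5 + D - K) = 3 + (K + (6 + K²))/(-5 + D - K) = 3 + (6 + K + K²)/(-5 + D - K))
(B + s(6, -2))² = (-20 + (9 - 1*6² - 3*(-2) + 2*6)/(5 + 6 - 1*(-2)))² = (-20 + (9 - 1*36 + 6 + 12)/(5 + 6 + 2))² = (-20 + (9 - 36 + 6 + 12)/13)² = (-20 + (1/13)*(-9))² = (-20 - 9/13)² = (-269/13)² = 72361/169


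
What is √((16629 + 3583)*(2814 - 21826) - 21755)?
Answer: I*√384292299 ≈ 19603.0*I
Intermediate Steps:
√((16629 + 3583)*(2814 - 21826) - 21755) = √(20212*(-19012) - 21755) = √(-384270544 - 21755) = √(-384292299) = I*√384292299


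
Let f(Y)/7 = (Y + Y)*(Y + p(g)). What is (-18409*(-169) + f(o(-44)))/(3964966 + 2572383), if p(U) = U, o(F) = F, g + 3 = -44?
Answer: 243629/502873 ≈ 0.48447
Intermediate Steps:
g = -47 (g = -3 - 44 = -47)
f(Y) = 14*Y*(-47 + Y) (f(Y) = 7*((Y + Y)*(Y - 47)) = 7*((2*Y)*(-47 + Y)) = 7*(2*Y*(-47 + Y)) = 14*Y*(-47 + Y))
(-18409*(-169) + f(o(-44)))/(3964966 + 2572383) = (-18409*(-169) + 14*(-44)*(-47 - 44))/(3964966 + 2572383) = (3111121 + 14*(-44)*(-91))/6537349 = (3111121 + 56056)*(1/6537349) = 3167177*(1/6537349) = 243629/502873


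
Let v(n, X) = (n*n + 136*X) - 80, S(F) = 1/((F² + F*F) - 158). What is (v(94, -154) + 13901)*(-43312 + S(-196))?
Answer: -1896236347877/25558 ≈ -7.4193e+7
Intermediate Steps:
S(F) = 1/(-158 + 2*F²) (S(F) = 1/((F² + F²) - 158) = 1/(2*F² - 158) = 1/(-158 + 2*F²))
v(n, X) = -80 + n² + 136*X (v(n, X) = (n² + 136*X) - 80 = -80 + n² + 136*X)
(v(94, -154) + 13901)*(-43312 + S(-196)) = ((-80 + 94² + 136*(-154)) + 13901)*(-43312 + 1/(2*(-79 + (-196)²))) = ((-80 + 8836 - 20944) + 13901)*(-43312 + 1/(2*(-79 + 38416))) = (-12188 + 13901)*(-43312 + (½)/38337) = 1713*(-43312 + (½)*(1/38337)) = 1713*(-43312 + 1/76674) = 1713*(-3320904287/76674) = -1896236347877/25558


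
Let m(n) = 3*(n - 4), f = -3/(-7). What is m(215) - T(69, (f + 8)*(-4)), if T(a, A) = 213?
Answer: 420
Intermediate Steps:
f = 3/7 (f = -3*(-⅐) = 3/7 ≈ 0.42857)
m(n) = -12 + 3*n (m(n) = 3*(-4 + n) = -12 + 3*n)
m(215) - T(69, (f + 8)*(-4)) = (-12 + 3*215) - 1*213 = (-12 + 645) - 213 = 633 - 213 = 420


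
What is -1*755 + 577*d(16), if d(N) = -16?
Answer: -9987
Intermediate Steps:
-1*755 + 577*d(16) = -1*755 + 577*(-16) = -755 - 9232 = -9987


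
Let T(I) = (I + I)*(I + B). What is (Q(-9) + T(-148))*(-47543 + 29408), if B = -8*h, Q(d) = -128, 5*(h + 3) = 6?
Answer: -714838176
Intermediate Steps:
h = -9/5 (h = -3 + (⅕)*6 = -3 + 6/5 = -9/5 ≈ -1.8000)
B = 72/5 (B = -8*(-9/5) = 72/5 ≈ 14.400)
T(I) = 2*I*(72/5 + I) (T(I) = (I + I)*(I + 72/5) = (2*I)*(72/5 + I) = 2*I*(72/5 + I))
(Q(-9) + T(-148))*(-47543 + 29408) = (-128 + (⅖)*(-148)*(72 + 5*(-148)))*(-47543 + 29408) = (-128 + (⅖)*(-148)*(72 - 740))*(-18135) = (-128 + (⅖)*(-148)*(-668))*(-18135) = (-128 + 197728/5)*(-18135) = (197088/5)*(-18135) = -714838176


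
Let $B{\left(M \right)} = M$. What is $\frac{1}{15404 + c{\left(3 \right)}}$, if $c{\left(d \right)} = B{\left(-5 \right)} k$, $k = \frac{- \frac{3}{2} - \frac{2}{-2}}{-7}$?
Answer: $\frac{14}{215651} \approx 6.492 \cdot 10^{-5}$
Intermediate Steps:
$k = \frac{1}{14}$ ($k = \left(\left(-3\right) \frac{1}{2} - -1\right) \left(- \frac{1}{7}\right) = \left(- \frac{3}{2} + 1\right) \left(- \frac{1}{7}\right) = \left(- \frac{1}{2}\right) \left(- \frac{1}{7}\right) = \frac{1}{14} \approx 0.071429$)
$c{\left(d \right)} = - \frac{5}{14}$ ($c{\left(d \right)} = \left(-5\right) \frac{1}{14} = - \frac{5}{14}$)
$\frac{1}{15404 + c{\left(3 \right)}} = \frac{1}{15404 - \frac{5}{14}} = \frac{1}{\frac{215651}{14}} = \frac{14}{215651}$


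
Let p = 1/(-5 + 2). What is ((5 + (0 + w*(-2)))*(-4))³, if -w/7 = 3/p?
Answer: 113379904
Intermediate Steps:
p = -⅓ (p = 1/(-3) = -⅓ ≈ -0.33333)
w = 63 (w = -21/(-⅓) = -21*(-3) = -7*(-9) = 63)
((5 + (0 + w*(-2)))*(-4))³ = ((5 + (0 + 63*(-2)))*(-4))³ = ((5 + (0 - 126))*(-4))³ = ((5 - 126)*(-4))³ = (-121*(-4))³ = 484³ = 113379904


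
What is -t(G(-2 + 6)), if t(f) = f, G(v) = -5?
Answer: 5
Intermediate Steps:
-t(G(-2 + 6)) = -1*(-5) = 5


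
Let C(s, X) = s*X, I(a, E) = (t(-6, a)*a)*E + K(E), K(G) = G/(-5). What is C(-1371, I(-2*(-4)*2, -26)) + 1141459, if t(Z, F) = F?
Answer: 51298529/5 ≈ 1.0260e+7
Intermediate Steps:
K(G) = -G/5 (K(G) = G*(-⅕) = -G/5)
I(a, E) = -E/5 + E*a² (I(a, E) = (a*a)*E - E/5 = a²*E - E/5 = E*a² - E/5 = -E/5 + E*a²)
C(s, X) = X*s
C(-1371, I(-2*(-4)*2, -26)) + 1141459 = -26*(-⅕ + (-2*(-4)*2)²)*(-1371) + 1141459 = -26*(-⅕ + (8*2)²)*(-1371) + 1141459 = -26*(-⅕ + 16²)*(-1371) + 1141459 = -26*(-⅕ + 256)*(-1371) + 1141459 = -26*1279/5*(-1371) + 1141459 = -33254/5*(-1371) + 1141459 = 45591234/5 + 1141459 = 51298529/5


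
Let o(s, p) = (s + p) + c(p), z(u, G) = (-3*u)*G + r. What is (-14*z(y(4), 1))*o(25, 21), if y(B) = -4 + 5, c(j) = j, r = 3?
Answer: 0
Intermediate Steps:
y(B) = 1
z(u, G) = 3 - 3*G*u (z(u, G) = (-3*u)*G + 3 = -3*G*u + 3 = 3 - 3*G*u)
o(s, p) = s + 2*p (o(s, p) = (s + p) + p = (p + s) + p = s + 2*p)
(-14*z(y(4), 1))*o(25, 21) = (-14*(3 - 3*1*1))*(25 + 2*21) = (-14*(3 - 3))*(25 + 42) = -14*0*67 = 0*67 = 0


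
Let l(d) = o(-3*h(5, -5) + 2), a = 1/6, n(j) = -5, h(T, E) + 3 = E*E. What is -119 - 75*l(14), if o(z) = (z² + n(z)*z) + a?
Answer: -662663/2 ≈ -3.3133e+5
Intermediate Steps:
h(T, E) = -3 + E² (h(T, E) = -3 + E*E = -3 + E²)
a = ⅙ ≈ 0.16667
o(z) = ⅙ + z² - 5*z (o(z) = (z² - 5*z) + ⅙ = ⅙ + z² - 5*z)
l(d) = 26497/6 (l(d) = ⅙ + (-3*(-3 + (-5)²) + 2)² - 5*(-3*(-3 + (-5)²) + 2) = ⅙ + (-3*(-3 + 25) + 2)² - 5*(-3*(-3 + 25) + 2) = ⅙ + (-3*22 + 2)² - 5*(-3*22 + 2) = ⅙ + (-66 + 2)² - 5*(-66 + 2) = ⅙ + (-64)² - 5*(-64) = ⅙ + 4096 + 320 = 26497/6)
-119 - 75*l(14) = -119 - 75*26497/6 = -119 - 662425/2 = -662663/2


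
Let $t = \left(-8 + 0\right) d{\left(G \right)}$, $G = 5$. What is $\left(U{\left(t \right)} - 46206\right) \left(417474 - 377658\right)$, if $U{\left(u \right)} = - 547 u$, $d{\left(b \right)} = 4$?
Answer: $-1142798832$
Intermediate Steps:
$t = -32$ ($t = \left(-8 + 0\right) 4 = \left(-8\right) 4 = -32$)
$\left(U{\left(t \right)} - 46206\right) \left(417474 - 377658\right) = \left(\left(-547\right) \left(-32\right) - 46206\right) \left(417474 - 377658\right) = \left(17504 - 46206\right) 39816 = \left(-28702\right) 39816 = -1142798832$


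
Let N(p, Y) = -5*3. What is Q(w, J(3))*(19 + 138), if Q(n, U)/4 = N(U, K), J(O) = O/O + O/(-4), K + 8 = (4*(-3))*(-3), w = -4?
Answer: -9420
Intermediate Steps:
K = 28 (K = -8 + (4*(-3))*(-3) = -8 - 12*(-3) = -8 + 36 = 28)
J(O) = 1 - O/4 (J(O) = 1 + O*(-¼) = 1 - O/4)
N(p, Y) = -15
Q(n, U) = -60 (Q(n, U) = 4*(-15) = -60)
Q(w, J(3))*(19 + 138) = -60*(19 + 138) = -60*157 = -9420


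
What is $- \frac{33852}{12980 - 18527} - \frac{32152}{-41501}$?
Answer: $\frac{527746332}{76735349} \approx 6.8775$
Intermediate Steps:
$- \frac{33852}{12980 - 18527} - \frac{32152}{-41501} = - \frac{33852}{-5547} - - \frac{32152}{41501} = \left(-33852\right) \left(- \frac{1}{5547}\right) + \frac{32152}{41501} = \frac{11284}{1849} + \frac{32152}{41501} = \frac{527746332}{76735349}$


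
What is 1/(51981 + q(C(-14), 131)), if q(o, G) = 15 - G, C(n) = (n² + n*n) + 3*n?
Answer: 1/51865 ≈ 1.9281e-5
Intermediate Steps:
C(n) = 2*n² + 3*n (C(n) = (n² + n²) + 3*n = 2*n² + 3*n)
1/(51981 + q(C(-14), 131)) = 1/(51981 + (15 - 1*131)) = 1/(51981 + (15 - 131)) = 1/(51981 - 116) = 1/51865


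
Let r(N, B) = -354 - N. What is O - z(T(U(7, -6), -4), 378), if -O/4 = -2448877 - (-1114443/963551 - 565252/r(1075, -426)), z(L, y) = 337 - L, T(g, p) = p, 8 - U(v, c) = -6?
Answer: 13489278513369513/1376914379 ≈ 9.7967e+6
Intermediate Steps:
U(v, c) = 14 (U(v, c) = 8 - 1*(-6) = 8 + 6 = 14)
O = 13489748041172752/1376914379 (O = -4*(-2448877 - (-1114443/963551 - 565252/(-354 - 1*1075))) = -4*(-2448877 - (-1114443*1/963551 - 565252/(-354 - 1075))) = -4*(-2448877 - (-1114443/963551 - 565252/(-1429))) = -4*(-2448877 - (-1114443/963551 - 565252*(-1/1429))) = -4*(-2448877 - (-1114443/963551 + 565252/1429)) = -4*(-2448877 - 1*543056590805/1376914379) = -4*(-2448877 - 543056590805/1376914379) = -4*(-3372437010293188/1376914379) = 13489748041172752/1376914379 ≈ 9.7971e+6)
O - z(T(U(7, -6), -4), 378) = 13489748041172752/1376914379 - (337 - 1*(-4)) = 13489748041172752/1376914379 - (337 + 4) = 13489748041172752/1376914379 - 1*341 = 13489748041172752/1376914379 - 341 = 13489278513369513/1376914379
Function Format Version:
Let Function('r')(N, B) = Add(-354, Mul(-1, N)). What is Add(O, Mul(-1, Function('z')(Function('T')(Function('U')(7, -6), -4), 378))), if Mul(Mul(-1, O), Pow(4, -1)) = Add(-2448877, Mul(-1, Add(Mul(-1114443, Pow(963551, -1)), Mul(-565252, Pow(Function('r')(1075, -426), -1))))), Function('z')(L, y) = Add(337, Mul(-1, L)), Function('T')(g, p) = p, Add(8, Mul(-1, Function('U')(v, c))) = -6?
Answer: Rational(13489278513369513, 1376914379) ≈ 9.7967e+6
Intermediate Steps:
Function('U')(v, c) = 14 (Function('U')(v, c) = Add(8, Mul(-1, -6)) = Add(8, 6) = 14)
O = Rational(13489748041172752, 1376914379) (O = Mul(-4, Add(-2448877, Mul(-1, Add(Mul(-1114443, Pow(963551, -1)), Mul(-565252, Pow(Add(-354, Mul(-1, 1075)), -1)))))) = Mul(-4, Add(-2448877, Mul(-1, Add(Mul(-1114443, Rational(1, 963551)), Mul(-565252, Pow(Add(-354, -1075), -1)))))) = Mul(-4, Add(-2448877, Mul(-1, Add(Rational(-1114443, 963551), Mul(-565252, Pow(-1429, -1)))))) = Mul(-4, Add(-2448877, Mul(-1, Add(Rational(-1114443, 963551), Mul(-565252, Rational(-1, 1429)))))) = Mul(-4, Add(-2448877, Mul(-1, Add(Rational(-1114443, 963551), Rational(565252, 1429))))) = Mul(-4, Add(-2448877, Mul(-1, Rational(543056590805, 1376914379)))) = Mul(-4, Add(-2448877, Rational(-543056590805, 1376914379))) = Mul(-4, Rational(-3372437010293188, 1376914379)) = Rational(13489748041172752, 1376914379) ≈ 9.7971e+6)
Add(O, Mul(-1, Function('z')(Function('T')(Function('U')(7, -6), -4), 378))) = Add(Rational(13489748041172752, 1376914379), Mul(-1, Add(337, Mul(-1, -4)))) = Add(Rational(13489748041172752, 1376914379), Mul(-1, Add(337, 4))) = Add(Rational(13489748041172752, 1376914379), Mul(-1, 341)) = Add(Rational(13489748041172752, 1376914379), -341) = Rational(13489278513369513, 1376914379)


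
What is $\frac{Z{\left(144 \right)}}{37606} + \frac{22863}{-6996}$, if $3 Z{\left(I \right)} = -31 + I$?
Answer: $- \frac{429761231}{131545788} \approx -3.267$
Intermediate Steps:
$Z{\left(I \right)} = - \frac{31}{3} + \frac{I}{3}$ ($Z{\left(I \right)} = \frac{-31 + I}{3} = - \frac{31}{3} + \frac{I}{3}$)
$\frac{Z{\left(144 \right)}}{37606} + \frac{22863}{-6996} = \frac{- \frac{31}{3} + \frac{1}{3} \cdot 144}{37606} + \frac{22863}{-6996} = \left(- \frac{31}{3} + 48\right) \frac{1}{37606} + 22863 \left(- \frac{1}{6996}\right) = \frac{113}{3} \cdot \frac{1}{37606} - \frac{7621}{2332} = \frac{113}{112818} - \frac{7621}{2332} = - \frac{429761231}{131545788}$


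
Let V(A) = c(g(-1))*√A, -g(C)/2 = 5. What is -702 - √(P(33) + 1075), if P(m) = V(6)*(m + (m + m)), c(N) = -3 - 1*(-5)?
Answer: -702 - √(1075 + 198*√6) ≈ -741.50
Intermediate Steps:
g(C) = -10 (g(C) = -2*5 = -10)
c(N) = 2 (c(N) = -3 + 5 = 2)
V(A) = 2*√A
P(m) = 6*m*√6 (P(m) = (2*√6)*(m + (m + m)) = (2*√6)*(m + 2*m) = (2*√6)*(3*m) = 6*m*√6)
-702 - √(P(33) + 1075) = -702 - √(6*33*√6 + 1075) = -702 - √(198*√6 + 1075) = -702 - √(1075 + 198*√6)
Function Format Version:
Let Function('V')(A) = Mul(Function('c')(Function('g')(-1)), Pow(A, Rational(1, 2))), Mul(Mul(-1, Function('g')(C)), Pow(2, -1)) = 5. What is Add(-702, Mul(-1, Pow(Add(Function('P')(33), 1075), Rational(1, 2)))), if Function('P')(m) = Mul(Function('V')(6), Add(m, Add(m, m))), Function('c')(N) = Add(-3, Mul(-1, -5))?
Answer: Add(-702, Mul(-1, Pow(Add(1075, Mul(198, Pow(6, Rational(1, 2)))), Rational(1, 2)))) ≈ -741.50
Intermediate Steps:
Function('g')(C) = -10 (Function('g')(C) = Mul(-2, 5) = -10)
Function('c')(N) = 2 (Function('c')(N) = Add(-3, 5) = 2)
Function('V')(A) = Mul(2, Pow(A, Rational(1, 2)))
Function('P')(m) = Mul(6, m, Pow(6, Rational(1, 2))) (Function('P')(m) = Mul(Mul(2, Pow(6, Rational(1, 2))), Add(m, Add(m, m))) = Mul(Mul(2, Pow(6, Rational(1, 2))), Add(m, Mul(2, m))) = Mul(Mul(2, Pow(6, Rational(1, 2))), Mul(3, m)) = Mul(6, m, Pow(6, Rational(1, 2))))
Add(-702, Mul(-1, Pow(Add(Function('P')(33), 1075), Rational(1, 2)))) = Add(-702, Mul(-1, Pow(Add(Mul(6, 33, Pow(6, Rational(1, 2))), 1075), Rational(1, 2)))) = Add(-702, Mul(-1, Pow(Add(Mul(198, Pow(6, Rational(1, 2))), 1075), Rational(1, 2)))) = Add(-702, Mul(-1, Pow(Add(1075, Mul(198, Pow(6, Rational(1, 2)))), Rational(1, 2))))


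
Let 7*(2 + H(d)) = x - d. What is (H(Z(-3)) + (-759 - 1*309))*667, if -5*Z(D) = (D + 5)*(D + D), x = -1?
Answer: -24990489/35 ≈ -7.1401e+5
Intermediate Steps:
Z(D) = -2*D*(5 + D)/5 (Z(D) = -(D + 5)*(D + D)/5 = -(5 + D)*2*D/5 = -2*D*(5 + D)/5)
H(d) = -15/7 - d/7 (H(d) = -2 + (-1 - d)/7 = -2 + (-1/7 - d/7) = -15/7 - d/7)
(H(Z(-3)) + (-759 - 1*309))*667 = ((-15/7 - (-2)*(-3)*(5 - 3)/35) + (-759 - 1*309))*667 = ((-15/7 - (-2)*(-3)*2/35) + (-759 - 309))*667 = ((-15/7 - 1/7*12/5) - 1068)*667 = ((-15/7 - 12/35) - 1068)*667 = (-87/35 - 1068)*667 = -37467/35*667 = -24990489/35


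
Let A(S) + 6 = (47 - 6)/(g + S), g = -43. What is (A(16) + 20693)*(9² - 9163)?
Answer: -5072369656/27 ≈ -1.8787e+8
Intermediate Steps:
A(S) = -6 + 41/(-43 + S) (A(S) = -6 + (47 - 6)/(-43 + S) = -6 + 41/(-43 + S))
(A(16) + 20693)*(9² - 9163) = ((299 - 6*16)/(-43 + 16) + 20693)*(9² - 9163) = ((299 - 96)/(-27) + 20693)*(81 - 9163) = (-1/27*203 + 20693)*(-9082) = (-203/27 + 20693)*(-9082) = (558508/27)*(-9082) = -5072369656/27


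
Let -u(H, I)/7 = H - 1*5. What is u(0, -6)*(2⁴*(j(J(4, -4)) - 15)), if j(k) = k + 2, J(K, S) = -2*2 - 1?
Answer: -10080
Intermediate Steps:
J(K, S) = -5 (J(K, S) = -4 - 1 = -5)
j(k) = 2 + k
u(H, I) = 35 - 7*H (u(H, I) = -7*(H - 1*5) = -7*(H - 5) = -7*(-5 + H) = 35 - 7*H)
u(0, -6)*(2⁴*(j(J(4, -4)) - 15)) = (35 - 7*0)*(2⁴*((2 - 5) - 15)) = (35 + 0)*(16*(-3 - 15)) = 35*(16*(-18)) = 35*(-288) = -10080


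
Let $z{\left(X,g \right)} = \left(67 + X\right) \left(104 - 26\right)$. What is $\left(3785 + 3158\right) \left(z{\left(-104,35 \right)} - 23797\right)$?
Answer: $-185260069$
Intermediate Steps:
$z{\left(X,g \right)} = 5226 + 78 X$ ($z{\left(X,g \right)} = \left(67 + X\right) 78 = 5226 + 78 X$)
$\left(3785 + 3158\right) \left(z{\left(-104,35 \right)} - 23797\right) = \left(3785 + 3158\right) \left(\left(5226 + 78 \left(-104\right)\right) - 23797\right) = 6943 \left(\left(5226 - 8112\right) - 23797\right) = 6943 \left(-2886 - 23797\right) = 6943 \left(-26683\right) = -185260069$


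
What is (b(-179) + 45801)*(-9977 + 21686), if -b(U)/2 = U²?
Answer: -214052229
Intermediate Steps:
b(U) = -2*U²
(b(-179) + 45801)*(-9977 + 21686) = (-2*(-179)² + 45801)*(-9977 + 21686) = (-2*32041 + 45801)*11709 = (-64082 + 45801)*11709 = -18281*11709 = -214052229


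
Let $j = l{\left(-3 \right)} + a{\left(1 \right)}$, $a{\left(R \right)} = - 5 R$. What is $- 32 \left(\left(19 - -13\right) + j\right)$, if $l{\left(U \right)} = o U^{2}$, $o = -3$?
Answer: $0$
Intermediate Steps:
$l{\left(U \right)} = - 3 U^{2}$
$j = -32$ ($j = - 3 \left(-3\right)^{2} - 5 = \left(-3\right) 9 - 5 = -27 - 5 = -32$)
$- 32 \left(\left(19 - -13\right) + j\right) = - 32 \left(\left(19 - -13\right) - 32\right) = - 32 \left(\left(19 + 13\right) - 32\right) = - 32 \left(32 - 32\right) = \left(-32\right) 0 = 0$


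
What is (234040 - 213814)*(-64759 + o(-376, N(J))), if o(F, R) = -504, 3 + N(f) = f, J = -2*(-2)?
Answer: -1320009438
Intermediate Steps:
J = 4
N(f) = -3 + f
(234040 - 213814)*(-64759 + o(-376, N(J))) = (234040 - 213814)*(-64759 - 504) = 20226*(-65263) = -1320009438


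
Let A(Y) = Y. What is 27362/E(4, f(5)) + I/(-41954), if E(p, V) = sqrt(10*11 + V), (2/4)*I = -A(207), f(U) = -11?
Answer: 207/20977 + 27362*sqrt(11)/33 ≈ 2750.0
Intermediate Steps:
I = -414 (I = 2*(-1*207) = 2*(-207) = -414)
E(p, V) = sqrt(110 + V)
27362/E(4, f(5)) + I/(-41954) = 27362/(sqrt(110 - 11)) - 414/(-41954) = 27362/(sqrt(99)) - 414*(-1/41954) = 27362/((3*sqrt(11))) + 207/20977 = 27362*(sqrt(11)/33) + 207/20977 = 27362*sqrt(11)/33 + 207/20977 = 207/20977 + 27362*sqrt(11)/33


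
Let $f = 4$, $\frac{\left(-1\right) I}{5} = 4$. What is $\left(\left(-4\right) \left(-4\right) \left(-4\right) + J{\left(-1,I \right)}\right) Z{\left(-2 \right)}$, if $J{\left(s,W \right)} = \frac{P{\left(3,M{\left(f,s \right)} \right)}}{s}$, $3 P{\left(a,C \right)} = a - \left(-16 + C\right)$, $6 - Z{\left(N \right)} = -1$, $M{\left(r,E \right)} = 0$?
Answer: $- \frac{1477}{3} \approx -492.33$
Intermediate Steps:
$I = -20$ ($I = \left(-5\right) 4 = -20$)
$Z{\left(N \right)} = 7$ ($Z{\left(N \right)} = 6 - -1 = 6 + 1 = 7$)
$P{\left(a,C \right)} = \frac{16}{3} - \frac{C}{3} + \frac{a}{3}$ ($P{\left(a,C \right)} = \frac{a - \left(-16 + C\right)}{3} = \frac{16 + a - C}{3} = \frac{16}{3} - \frac{C}{3} + \frac{a}{3}$)
$J{\left(s,W \right)} = \frac{19}{3 s}$ ($J{\left(s,W \right)} = \frac{\frac{16}{3} - 0 + \frac{1}{3} \cdot 3}{s} = \frac{\frac{16}{3} + 0 + 1}{s} = \frac{19}{3 s}$)
$\left(\left(-4\right) \left(-4\right) \left(-4\right) + J{\left(-1,I \right)}\right) Z{\left(-2 \right)} = \left(\left(-4\right) \left(-4\right) \left(-4\right) + \frac{19}{3 \left(-1\right)}\right) 7 = \left(16 \left(-4\right) + \frac{19}{3} \left(-1\right)\right) 7 = \left(-64 - \frac{19}{3}\right) 7 = \left(- \frac{211}{3}\right) 7 = - \frac{1477}{3}$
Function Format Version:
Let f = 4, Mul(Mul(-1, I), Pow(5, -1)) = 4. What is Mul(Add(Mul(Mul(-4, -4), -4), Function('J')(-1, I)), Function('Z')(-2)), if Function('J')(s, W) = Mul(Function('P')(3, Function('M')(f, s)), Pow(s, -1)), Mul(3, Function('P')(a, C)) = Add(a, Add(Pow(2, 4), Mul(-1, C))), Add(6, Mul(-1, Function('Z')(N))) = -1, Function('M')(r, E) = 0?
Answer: Rational(-1477, 3) ≈ -492.33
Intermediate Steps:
I = -20 (I = Mul(-5, 4) = -20)
Function('Z')(N) = 7 (Function('Z')(N) = Add(6, Mul(-1, -1)) = Add(6, 1) = 7)
Function('P')(a, C) = Add(Rational(16, 3), Mul(Rational(-1, 3), C), Mul(Rational(1, 3), a)) (Function('P')(a, C) = Mul(Rational(1, 3), Add(a, Add(Pow(2, 4), Mul(-1, C)))) = Mul(Rational(1, 3), Add(a, Add(16, Mul(-1, C)))) = Mul(Rational(1, 3), Add(16, a, Mul(-1, C))) = Add(Rational(16, 3), Mul(Rational(-1, 3), C), Mul(Rational(1, 3), a)))
Function('J')(s, W) = Mul(Rational(19, 3), Pow(s, -1)) (Function('J')(s, W) = Mul(Add(Rational(16, 3), Mul(Rational(-1, 3), 0), Mul(Rational(1, 3), 3)), Pow(s, -1)) = Mul(Add(Rational(16, 3), 0, 1), Pow(s, -1)) = Mul(Rational(19, 3), Pow(s, -1)))
Mul(Add(Mul(Mul(-4, -4), -4), Function('J')(-1, I)), Function('Z')(-2)) = Mul(Add(Mul(Mul(-4, -4), -4), Mul(Rational(19, 3), Pow(-1, -1))), 7) = Mul(Add(Mul(16, -4), Mul(Rational(19, 3), -1)), 7) = Mul(Add(-64, Rational(-19, 3)), 7) = Mul(Rational(-211, 3), 7) = Rational(-1477, 3)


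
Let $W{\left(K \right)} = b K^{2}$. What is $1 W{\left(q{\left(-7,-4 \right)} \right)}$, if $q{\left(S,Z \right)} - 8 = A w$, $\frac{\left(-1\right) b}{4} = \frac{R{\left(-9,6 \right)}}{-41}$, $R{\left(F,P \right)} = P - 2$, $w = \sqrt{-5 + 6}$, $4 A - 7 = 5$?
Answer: $\frac{1936}{41} \approx 47.219$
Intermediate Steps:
$A = 3$ ($A = \frac{7}{4} + \frac{1}{4} \cdot 5 = \frac{7}{4} + \frac{5}{4} = 3$)
$w = 1$ ($w = \sqrt{1} = 1$)
$R{\left(F,P \right)} = -2 + P$ ($R{\left(F,P \right)} = P - 2 = -2 + P$)
$b = \frac{16}{41}$ ($b = - 4 \frac{-2 + 6}{-41} = - 4 \cdot 4 \left(- \frac{1}{41}\right) = \left(-4\right) \left(- \frac{4}{41}\right) = \frac{16}{41} \approx 0.39024$)
$q{\left(S,Z \right)} = 11$ ($q{\left(S,Z \right)} = 8 + 3 \cdot 1 = 8 + 3 = 11$)
$W{\left(K \right)} = \frac{16 K^{2}}{41}$
$1 W{\left(q{\left(-7,-4 \right)} \right)} = 1 \frac{16 \cdot 11^{2}}{41} = 1 \cdot \frac{16}{41} \cdot 121 = 1 \cdot \frac{1936}{41} = \frac{1936}{41}$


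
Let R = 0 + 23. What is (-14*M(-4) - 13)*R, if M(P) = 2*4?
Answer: -2875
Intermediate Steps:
M(P) = 8
R = 23
(-14*M(-4) - 13)*R = (-14*8 - 13)*23 = (-112 - 13)*23 = -125*23 = -2875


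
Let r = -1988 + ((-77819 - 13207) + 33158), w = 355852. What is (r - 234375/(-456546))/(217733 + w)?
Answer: -9108927667/87289312470 ≈ -0.10435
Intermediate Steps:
r = -59856 (r = -1988 + (-91026 + 33158) = -1988 - 57868 = -59856)
(r - 234375/(-456546))/(217733 + w) = (-59856 - 234375/(-456546))/(217733 + 355852) = (-59856 - 234375*(-1/456546))/573585 = (-59856 + 78125/152182)*(1/573585) = -9108927667/152182*1/573585 = -9108927667/87289312470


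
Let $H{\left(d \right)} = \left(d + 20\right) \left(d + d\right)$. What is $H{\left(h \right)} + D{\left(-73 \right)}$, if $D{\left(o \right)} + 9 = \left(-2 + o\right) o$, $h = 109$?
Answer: $33588$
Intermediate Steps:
$H{\left(d \right)} = 2 d \left(20 + d\right)$ ($H{\left(d \right)} = \left(20 + d\right) 2 d = 2 d \left(20 + d\right)$)
$D{\left(o \right)} = -9 + o \left(-2 + o\right)$ ($D{\left(o \right)} = -9 + \left(-2 + o\right) o = -9 + o \left(-2 + o\right)$)
$H{\left(h \right)} + D{\left(-73 \right)} = 2 \cdot 109 \left(20 + 109\right) - \left(-137 - 5329\right) = 2 \cdot 109 \cdot 129 + \left(-9 + 5329 + 146\right) = 28122 + 5466 = 33588$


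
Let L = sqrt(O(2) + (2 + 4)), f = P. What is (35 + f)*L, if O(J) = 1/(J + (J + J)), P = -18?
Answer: 17*sqrt(222)/6 ≈ 42.216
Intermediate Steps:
O(J) = 1/(3*J) (O(J) = 1/(J + 2*J) = 1/(3*J))
f = -18
L = sqrt(222)/6 (L = sqrt((1/3)/2 + (2 + 4)) = sqrt((1/3)*(1/2) + 6) = sqrt(1/6 + 6) = sqrt(37/6) = sqrt(222)/6 ≈ 2.4833)
(35 + f)*L = (35 - 18)*(sqrt(222)/6) = 17*(sqrt(222)/6) = 17*sqrt(222)/6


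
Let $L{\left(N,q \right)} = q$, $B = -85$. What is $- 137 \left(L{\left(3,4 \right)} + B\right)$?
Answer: $11097$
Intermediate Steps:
$- 137 \left(L{\left(3,4 \right)} + B\right) = - 137 \left(4 - 85\right) = \left(-137\right) \left(-81\right) = 11097$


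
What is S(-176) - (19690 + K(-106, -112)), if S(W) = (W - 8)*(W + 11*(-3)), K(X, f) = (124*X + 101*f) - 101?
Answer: 43323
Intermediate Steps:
K(X, f) = -101 + 101*f + 124*X (K(X, f) = (101*f + 124*X) - 101 = -101 + 101*f + 124*X)
S(W) = (-33 + W)*(-8 + W) (S(W) = (-8 + W)*(W - 33) = (-8 + W)*(-33 + W) = (-33 + W)*(-8 + W))
S(-176) - (19690 + K(-106, -112)) = (264 + (-176)² - 41*(-176)) - (19690 + (-101 + 101*(-112) + 124*(-106))) = (264 + 30976 + 7216) - (19690 + (-101 - 11312 - 13144)) = 38456 - (19690 - 24557) = 38456 - 1*(-4867) = 38456 + 4867 = 43323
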